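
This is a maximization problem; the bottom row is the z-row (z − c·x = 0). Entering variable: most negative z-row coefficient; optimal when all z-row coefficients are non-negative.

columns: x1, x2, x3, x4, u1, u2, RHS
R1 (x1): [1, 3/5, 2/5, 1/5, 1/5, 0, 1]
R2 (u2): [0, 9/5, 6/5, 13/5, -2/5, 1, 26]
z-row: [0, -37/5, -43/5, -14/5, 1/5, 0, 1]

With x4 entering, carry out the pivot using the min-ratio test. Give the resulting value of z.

15

Ratio test on column x4 — row 1: 1/(1/5) = 5; row 2: 26/(13/5) = 10. Minimum is 5 at row 1 (x1 leaves); pivot element 1/5.
Pivot on row 1; the z-row RHS becomes 1 − (-14/5)·5 = 15.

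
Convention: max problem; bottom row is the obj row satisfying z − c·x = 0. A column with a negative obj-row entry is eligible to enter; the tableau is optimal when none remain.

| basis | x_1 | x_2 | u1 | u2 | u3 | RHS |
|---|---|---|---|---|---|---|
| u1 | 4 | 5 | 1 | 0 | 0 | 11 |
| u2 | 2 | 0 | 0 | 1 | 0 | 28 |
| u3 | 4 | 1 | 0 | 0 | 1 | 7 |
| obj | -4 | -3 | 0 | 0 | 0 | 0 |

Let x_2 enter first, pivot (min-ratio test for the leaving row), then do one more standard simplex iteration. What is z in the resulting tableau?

Ratio test on column x_2 — row 1: 11/5 = 11/5; row 2: entry 0 ≤ 0; row 3: 7/1 = 7. Minimum is 11/5 at row 1 (u1 leaves); pivot element 5.
Pivot on row 1; the obj-row RHS becomes 0 − (-3)·(11/5) = 33/5.
Next entering variable (most negative obj-row entry -8/5): x_1.
Ratio test on column x_1 — row 1: (11/5)/(4/5) = 11/4; row 2: 28/2 = 14; row 3: (24/5)/(16/5) = 3/2. Minimum is 3/2 at row 3 (u3 leaves); pivot element 16/5.
After the second pivot the obj-row RHS is 33/5 − (-8/5)·(3/2) = 9.

9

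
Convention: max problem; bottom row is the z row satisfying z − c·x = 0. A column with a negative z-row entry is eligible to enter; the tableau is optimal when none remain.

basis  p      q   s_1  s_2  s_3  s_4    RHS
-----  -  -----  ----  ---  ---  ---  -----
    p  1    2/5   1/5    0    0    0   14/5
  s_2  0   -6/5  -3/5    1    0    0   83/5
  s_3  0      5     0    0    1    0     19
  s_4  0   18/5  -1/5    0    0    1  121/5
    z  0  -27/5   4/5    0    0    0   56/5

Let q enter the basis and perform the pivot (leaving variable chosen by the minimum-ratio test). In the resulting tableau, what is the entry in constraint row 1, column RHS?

Ratio test on column q — row 1: (14/5)/(2/5) = 7; row 2: entry -6/5 ≤ 0; row 3: 19/5 = 19/5; row 4: (121/5)/(18/5) = 121/18. Minimum is 19/5 at row 3 (s_3 leaves); pivot element 5.
Divide row 3 by 5; eliminate column q from the other rows.
Row 1 update in column RHS: 14/5 − (2/5)·(19/5) = 32/25.

32/25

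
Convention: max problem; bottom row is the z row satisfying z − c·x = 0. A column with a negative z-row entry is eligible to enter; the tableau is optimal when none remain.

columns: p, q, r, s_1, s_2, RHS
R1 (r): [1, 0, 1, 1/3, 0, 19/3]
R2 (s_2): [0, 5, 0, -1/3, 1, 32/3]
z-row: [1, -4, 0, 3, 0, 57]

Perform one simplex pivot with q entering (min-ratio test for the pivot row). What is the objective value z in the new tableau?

Ratio test on column q — row 1: entry 0 ≤ 0; row 2: (32/3)/5 = 32/15. Minimum is 32/15 at row 2 (s_2 leaves); pivot element 5.
Pivot on row 2; the z-row RHS becomes 57 − (-4)·(32/15) = 983/15.

983/15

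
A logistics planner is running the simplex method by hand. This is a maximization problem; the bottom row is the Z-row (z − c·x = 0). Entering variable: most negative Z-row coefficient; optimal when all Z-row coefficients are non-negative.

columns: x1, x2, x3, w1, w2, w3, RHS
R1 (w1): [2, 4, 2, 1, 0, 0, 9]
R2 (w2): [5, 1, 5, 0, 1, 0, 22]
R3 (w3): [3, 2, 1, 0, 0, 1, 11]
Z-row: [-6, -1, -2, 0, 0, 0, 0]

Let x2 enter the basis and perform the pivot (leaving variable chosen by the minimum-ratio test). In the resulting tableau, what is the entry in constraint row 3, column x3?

0

Ratio test on column x2 — row 1: 9/4 = 9/4; row 2: 22/1 = 22; row 3: 11/2 = 11/2. Minimum is 9/4 at row 1 (w1 leaves); pivot element 4.
Divide row 1 by 4; eliminate column x2 from the other rows.
Row 3 update in column x3: 1 − 2·(1/2) = 0.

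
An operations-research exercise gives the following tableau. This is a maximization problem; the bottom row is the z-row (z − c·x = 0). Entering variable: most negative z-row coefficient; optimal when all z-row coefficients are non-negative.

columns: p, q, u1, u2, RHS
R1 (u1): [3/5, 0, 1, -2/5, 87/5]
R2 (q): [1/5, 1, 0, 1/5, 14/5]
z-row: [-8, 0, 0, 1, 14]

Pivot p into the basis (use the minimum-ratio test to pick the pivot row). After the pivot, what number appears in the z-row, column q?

40

Ratio test on column p — row 1: (87/5)/(3/5) = 29; row 2: (14/5)/(1/5) = 14. Minimum is 14 at row 2 (q leaves); pivot element 1/5.
Divide row 2 by 1/5; eliminate column p from the other rows.
z-row update in column q: 0 − (-8)·5 = 40.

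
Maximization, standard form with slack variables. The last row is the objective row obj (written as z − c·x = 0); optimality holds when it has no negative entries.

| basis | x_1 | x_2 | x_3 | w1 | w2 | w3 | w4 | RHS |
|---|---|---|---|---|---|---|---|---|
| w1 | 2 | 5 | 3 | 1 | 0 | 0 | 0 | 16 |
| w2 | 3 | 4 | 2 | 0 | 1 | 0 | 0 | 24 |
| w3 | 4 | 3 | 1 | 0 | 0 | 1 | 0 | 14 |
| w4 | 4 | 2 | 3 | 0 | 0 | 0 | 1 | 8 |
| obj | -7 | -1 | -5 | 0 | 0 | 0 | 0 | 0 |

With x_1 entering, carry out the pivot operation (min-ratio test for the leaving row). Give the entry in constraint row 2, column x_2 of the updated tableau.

Ratio test on column x_1 — row 1: 16/2 = 8; row 2: 24/3 = 8; row 3: 14/4 = 7/2; row 4: 8/4 = 2. Minimum is 2 at row 4 (w4 leaves); pivot element 4.
Divide row 4 by 4; eliminate column x_1 from the other rows.
Row 2 update in column x_2: 4 − 3·(1/2) = 5/2.

5/2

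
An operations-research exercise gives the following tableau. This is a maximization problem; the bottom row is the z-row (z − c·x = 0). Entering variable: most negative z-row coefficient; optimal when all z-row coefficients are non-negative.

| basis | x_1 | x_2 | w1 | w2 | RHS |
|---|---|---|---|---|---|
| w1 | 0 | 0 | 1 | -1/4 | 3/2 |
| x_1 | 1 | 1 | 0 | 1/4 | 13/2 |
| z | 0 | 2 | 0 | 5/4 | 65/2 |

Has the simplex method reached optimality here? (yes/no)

Every z-row coefficient is ≥ 0, so the tableau is optimal.

yes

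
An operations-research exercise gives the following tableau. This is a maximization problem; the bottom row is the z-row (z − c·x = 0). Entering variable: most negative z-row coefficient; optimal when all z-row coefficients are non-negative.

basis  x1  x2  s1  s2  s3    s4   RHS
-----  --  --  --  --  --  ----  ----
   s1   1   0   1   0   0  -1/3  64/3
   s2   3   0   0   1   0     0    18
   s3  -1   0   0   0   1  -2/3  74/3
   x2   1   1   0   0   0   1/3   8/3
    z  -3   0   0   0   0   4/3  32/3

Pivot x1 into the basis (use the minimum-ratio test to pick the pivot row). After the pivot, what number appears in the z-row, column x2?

3

Ratio test on column x1 — row 1: (64/3)/1 = 64/3; row 2: 18/3 = 6; row 3: entry -1 ≤ 0; row 4: (8/3)/1 = 8/3. Minimum is 8/3 at row 4 (x2 leaves); pivot element 1.
Divide row 4 by 1; eliminate column x1 from the other rows.
z-row update in column x2: 0 − (-3)·1 = 3.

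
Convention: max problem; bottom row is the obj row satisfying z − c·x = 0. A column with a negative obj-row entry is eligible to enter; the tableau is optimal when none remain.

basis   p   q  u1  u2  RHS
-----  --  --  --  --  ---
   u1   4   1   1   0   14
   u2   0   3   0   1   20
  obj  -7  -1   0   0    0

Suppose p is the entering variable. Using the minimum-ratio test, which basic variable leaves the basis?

Column p entries and ratios — u1: 14/4 = 7/2; u2: 0 ≤ 0, skip.
Smallest ratio is 7/2 in the row of u1, so u1 leaves.

u1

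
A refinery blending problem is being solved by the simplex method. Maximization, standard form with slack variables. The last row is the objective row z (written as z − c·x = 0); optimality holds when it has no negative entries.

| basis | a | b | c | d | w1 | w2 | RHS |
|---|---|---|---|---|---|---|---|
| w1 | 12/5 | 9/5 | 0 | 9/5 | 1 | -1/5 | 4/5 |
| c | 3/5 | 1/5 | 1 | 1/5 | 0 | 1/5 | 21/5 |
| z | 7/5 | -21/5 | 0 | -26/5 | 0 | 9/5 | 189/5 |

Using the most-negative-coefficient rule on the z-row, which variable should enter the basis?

Negative z-row entries: b: -21/5, d: -26/5.
The most negative is -26/5 in column d, so d enters.

d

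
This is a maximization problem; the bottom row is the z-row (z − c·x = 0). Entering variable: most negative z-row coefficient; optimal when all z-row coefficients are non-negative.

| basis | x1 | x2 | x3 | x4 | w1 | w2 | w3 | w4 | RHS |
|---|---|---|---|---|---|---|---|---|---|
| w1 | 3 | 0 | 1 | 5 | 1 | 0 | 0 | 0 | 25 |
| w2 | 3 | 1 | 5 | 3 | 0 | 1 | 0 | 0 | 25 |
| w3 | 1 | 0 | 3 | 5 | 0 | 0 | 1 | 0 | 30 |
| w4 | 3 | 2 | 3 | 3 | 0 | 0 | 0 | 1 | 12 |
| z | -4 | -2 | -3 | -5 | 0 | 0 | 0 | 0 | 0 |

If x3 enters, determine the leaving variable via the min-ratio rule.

w4

Column x3 entries and ratios — w1: 25/1 = 25; w2: 25/5 = 5; w3: 30/3 = 10; w4: 12/3 = 4.
Smallest ratio is 4 in the row of w4, so w4 leaves.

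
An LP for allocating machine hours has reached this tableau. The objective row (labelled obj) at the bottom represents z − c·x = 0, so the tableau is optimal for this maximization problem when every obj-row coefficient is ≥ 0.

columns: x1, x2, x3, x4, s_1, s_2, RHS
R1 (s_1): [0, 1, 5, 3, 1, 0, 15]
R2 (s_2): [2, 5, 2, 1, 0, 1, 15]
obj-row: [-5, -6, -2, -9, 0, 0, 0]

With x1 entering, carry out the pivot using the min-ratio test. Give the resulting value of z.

75/2

Ratio test on column x1 — row 1: entry 0 ≤ 0; row 2: 15/2 = 15/2. Minimum is 15/2 at row 2 (s_2 leaves); pivot element 2.
Pivot on row 2; the obj-row RHS becomes 0 − (-5)·(15/2) = 75/2.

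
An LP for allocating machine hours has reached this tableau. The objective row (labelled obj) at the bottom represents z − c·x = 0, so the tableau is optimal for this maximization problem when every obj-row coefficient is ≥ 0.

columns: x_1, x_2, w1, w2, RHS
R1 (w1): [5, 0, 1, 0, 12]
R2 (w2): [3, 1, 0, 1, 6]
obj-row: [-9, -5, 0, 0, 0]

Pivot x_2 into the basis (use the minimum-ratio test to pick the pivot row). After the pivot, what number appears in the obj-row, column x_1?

Ratio test on column x_2 — row 1: entry 0 ≤ 0; row 2: 6/1 = 6. Minimum is 6 at row 2 (w2 leaves); pivot element 1.
Divide row 2 by 1; eliminate column x_2 from the other rows.
obj-row update in column x_1: -9 − (-5)·3 = 6.

6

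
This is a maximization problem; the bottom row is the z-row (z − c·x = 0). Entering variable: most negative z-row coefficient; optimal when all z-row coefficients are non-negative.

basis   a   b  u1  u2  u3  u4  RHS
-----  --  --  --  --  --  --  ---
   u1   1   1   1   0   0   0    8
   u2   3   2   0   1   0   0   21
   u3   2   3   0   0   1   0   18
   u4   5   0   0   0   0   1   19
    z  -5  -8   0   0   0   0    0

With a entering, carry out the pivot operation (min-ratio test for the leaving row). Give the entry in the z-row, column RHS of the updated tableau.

19

Ratio test on column a — row 1: 8/1 = 8; row 2: 21/3 = 7; row 3: 18/2 = 9; row 4: 19/5 = 19/5. Minimum is 19/5 at row 4 (u4 leaves); pivot element 5.
Divide row 4 by 5; eliminate column a from the other rows.
z-row update in column RHS: 0 − (-5)·(19/5) = 19.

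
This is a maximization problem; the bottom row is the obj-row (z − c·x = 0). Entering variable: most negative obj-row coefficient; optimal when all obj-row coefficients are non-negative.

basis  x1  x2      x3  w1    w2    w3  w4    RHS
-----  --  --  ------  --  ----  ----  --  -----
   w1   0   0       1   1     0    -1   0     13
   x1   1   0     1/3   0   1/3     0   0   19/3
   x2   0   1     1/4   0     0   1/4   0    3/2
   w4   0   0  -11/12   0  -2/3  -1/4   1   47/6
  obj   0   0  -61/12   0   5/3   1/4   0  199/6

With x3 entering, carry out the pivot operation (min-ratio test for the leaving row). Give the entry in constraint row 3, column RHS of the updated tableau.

Ratio test on column x3 — row 1: 13/1 = 13; row 2: (19/3)/(1/3) = 19; row 3: (3/2)/(1/4) = 6; row 4: entry -11/12 ≤ 0. Minimum is 6 at row 3 (x2 leaves); pivot element 1/4.
Divide row 3 by 1/4; eliminate column x3 from the other rows.
In the new row 3, the RHS entry is the old entry divided by the pivot: (3/2)/(1/4) = 6.

6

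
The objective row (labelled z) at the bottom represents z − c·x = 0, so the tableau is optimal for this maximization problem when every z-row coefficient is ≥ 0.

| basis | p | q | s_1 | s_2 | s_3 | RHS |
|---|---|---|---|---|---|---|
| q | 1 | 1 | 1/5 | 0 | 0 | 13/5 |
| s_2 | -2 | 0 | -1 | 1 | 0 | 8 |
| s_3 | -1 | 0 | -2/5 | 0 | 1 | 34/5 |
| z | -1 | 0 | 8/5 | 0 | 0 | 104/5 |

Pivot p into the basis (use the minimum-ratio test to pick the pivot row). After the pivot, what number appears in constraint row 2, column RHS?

Ratio test on column p — row 1: (13/5)/1 = 13/5; row 2: entry -2 ≤ 0; row 3: entry -1 ≤ 0. Minimum is 13/5 at row 1 (q leaves); pivot element 1.
Divide row 1 by 1; eliminate column p from the other rows.
Row 2 update in column RHS: 8 − (-2)·(13/5) = 66/5.

66/5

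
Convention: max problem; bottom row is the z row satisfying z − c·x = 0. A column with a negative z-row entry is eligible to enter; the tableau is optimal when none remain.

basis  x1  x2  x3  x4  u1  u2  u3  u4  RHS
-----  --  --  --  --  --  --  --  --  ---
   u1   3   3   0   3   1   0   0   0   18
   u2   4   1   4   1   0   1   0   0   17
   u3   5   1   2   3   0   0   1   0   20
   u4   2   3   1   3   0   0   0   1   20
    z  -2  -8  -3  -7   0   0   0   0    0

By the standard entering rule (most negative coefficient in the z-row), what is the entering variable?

x2

Negative z-row entries: x1: -2, x2: -8, x3: -3, x4: -7.
The most negative is -8 in column x2, so x2 enters.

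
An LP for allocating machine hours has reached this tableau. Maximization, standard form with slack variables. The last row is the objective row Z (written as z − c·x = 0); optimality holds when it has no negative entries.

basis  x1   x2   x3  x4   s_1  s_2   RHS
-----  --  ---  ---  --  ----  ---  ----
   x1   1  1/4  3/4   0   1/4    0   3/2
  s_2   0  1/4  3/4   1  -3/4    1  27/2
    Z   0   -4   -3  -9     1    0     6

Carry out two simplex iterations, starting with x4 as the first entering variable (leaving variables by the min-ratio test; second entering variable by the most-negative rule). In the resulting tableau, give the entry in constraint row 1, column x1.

4

Ratio test on column x4 — row 1: entry 0 ≤ 0; row 2: (27/2)/1 = 27/2. Minimum is 27/2 at row 2 (s_2 leaves); pivot element 1.
Divide row 2 by 1; eliminate column x4 from the other rows.
Second iteration: most negative Z-row entry is -23/4 in column s_1, so s_1 enters.
Ratio test on column s_1 — row 1: (3/2)/(1/4) = 6; row 2: entry -3/4 ≤ 0. Minimum is 6 at row 1 (x1 leaves); pivot element 1/4.
Divide row 1 by 1/4; eliminate column s_1 from the other rows.
After both pivots, the entry at constraint row 1, column x1 is 4.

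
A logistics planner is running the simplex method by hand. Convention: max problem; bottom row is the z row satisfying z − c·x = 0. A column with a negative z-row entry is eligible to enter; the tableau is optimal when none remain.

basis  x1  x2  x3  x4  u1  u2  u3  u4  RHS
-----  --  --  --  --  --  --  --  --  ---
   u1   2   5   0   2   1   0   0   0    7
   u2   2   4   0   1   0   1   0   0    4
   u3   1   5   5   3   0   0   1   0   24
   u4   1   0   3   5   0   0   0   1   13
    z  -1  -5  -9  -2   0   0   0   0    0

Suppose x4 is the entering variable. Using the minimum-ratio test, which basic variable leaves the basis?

u4

Column x4 entries and ratios — u1: 7/2 = 7/2; u2: 4/1 = 4; u3: 24/3 = 8; u4: 13/5 = 13/5.
Smallest ratio is 13/5 in the row of u4, so u4 leaves.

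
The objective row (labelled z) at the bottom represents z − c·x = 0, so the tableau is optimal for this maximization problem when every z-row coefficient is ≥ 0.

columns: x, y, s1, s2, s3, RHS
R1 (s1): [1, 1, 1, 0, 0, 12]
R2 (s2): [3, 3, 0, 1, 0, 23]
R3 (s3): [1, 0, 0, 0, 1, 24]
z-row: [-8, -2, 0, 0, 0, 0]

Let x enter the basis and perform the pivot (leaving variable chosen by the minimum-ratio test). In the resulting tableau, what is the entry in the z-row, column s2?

8/3

Ratio test on column x — row 1: 12/1 = 12; row 2: 23/3 = 23/3; row 3: 24/1 = 24. Minimum is 23/3 at row 2 (s2 leaves); pivot element 3.
Divide row 2 by 3; eliminate column x from the other rows.
z-row update in column s2: 0 − (-8)·(1/3) = 8/3.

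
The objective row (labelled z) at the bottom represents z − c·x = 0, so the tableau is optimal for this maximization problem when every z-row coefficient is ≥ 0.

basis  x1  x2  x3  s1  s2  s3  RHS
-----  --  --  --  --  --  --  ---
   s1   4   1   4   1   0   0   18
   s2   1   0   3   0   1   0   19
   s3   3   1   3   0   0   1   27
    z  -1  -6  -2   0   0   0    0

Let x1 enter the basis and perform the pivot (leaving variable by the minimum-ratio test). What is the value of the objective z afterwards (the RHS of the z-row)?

Ratio test on column x1 — row 1: 18/4 = 9/2; row 2: 19/1 = 19; row 3: 27/3 = 9. Minimum is 9/2 at row 1 (s1 leaves); pivot element 4.
Pivot on row 1; the z-row RHS becomes 0 − (-1)·(9/2) = 9/2.

9/2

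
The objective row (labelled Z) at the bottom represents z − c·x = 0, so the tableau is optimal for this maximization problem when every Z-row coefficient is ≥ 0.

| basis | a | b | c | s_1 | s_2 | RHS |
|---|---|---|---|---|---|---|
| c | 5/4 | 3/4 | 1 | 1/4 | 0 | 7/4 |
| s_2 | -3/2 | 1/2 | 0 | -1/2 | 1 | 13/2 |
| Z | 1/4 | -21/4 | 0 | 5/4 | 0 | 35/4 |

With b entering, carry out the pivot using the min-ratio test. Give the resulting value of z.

21

Ratio test on column b — row 1: (7/4)/(3/4) = 7/3; row 2: (13/2)/(1/2) = 13. Minimum is 7/3 at row 1 (c leaves); pivot element 3/4.
Pivot on row 1; the Z-row RHS becomes 35/4 − (-21/4)·(7/3) = 21.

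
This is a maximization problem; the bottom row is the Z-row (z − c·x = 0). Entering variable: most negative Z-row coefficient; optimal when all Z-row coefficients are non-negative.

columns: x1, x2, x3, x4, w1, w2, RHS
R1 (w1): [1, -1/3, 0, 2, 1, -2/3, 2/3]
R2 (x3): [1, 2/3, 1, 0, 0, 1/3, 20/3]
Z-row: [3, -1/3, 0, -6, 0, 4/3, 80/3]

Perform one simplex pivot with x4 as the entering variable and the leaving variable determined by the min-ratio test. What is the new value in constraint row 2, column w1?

0

Ratio test on column x4 — row 1: (2/3)/2 = 1/3; row 2: entry 0 ≤ 0. Minimum is 1/3 at row 1 (w1 leaves); pivot element 2.
Divide row 1 by 2; eliminate column x4 from the other rows.
Row 2 update in column w1: 0 − 0·(1/2) = 0.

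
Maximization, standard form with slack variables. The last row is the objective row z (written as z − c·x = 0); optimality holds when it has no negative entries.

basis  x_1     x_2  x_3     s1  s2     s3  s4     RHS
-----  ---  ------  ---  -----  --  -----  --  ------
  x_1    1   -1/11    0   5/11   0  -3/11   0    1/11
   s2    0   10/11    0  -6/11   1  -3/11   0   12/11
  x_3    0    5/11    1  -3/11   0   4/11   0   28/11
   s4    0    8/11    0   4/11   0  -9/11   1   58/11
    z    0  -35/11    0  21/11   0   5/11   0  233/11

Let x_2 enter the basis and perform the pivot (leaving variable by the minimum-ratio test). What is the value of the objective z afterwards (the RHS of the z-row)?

25

Ratio test on column x_2 — row 1: entry -1/11 ≤ 0; row 2: (12/11)/(10/11) = 6/5; row 3: (28/11)/(5/11) = 28/5; row 4: (58/11)/(8/11) = 29/4. Minimum is 6/5 at row 2 (s2 leaves); pivot element 10/11.
Pivot on row 2; the z-row RHS becomes 233/11 − (-35/11)·(6/5) = 25.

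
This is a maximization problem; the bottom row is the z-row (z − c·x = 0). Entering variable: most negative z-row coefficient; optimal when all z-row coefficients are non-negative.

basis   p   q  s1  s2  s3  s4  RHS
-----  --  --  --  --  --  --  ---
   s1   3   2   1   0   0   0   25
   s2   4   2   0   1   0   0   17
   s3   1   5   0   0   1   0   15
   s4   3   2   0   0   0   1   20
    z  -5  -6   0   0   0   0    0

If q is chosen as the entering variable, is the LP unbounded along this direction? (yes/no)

no

Column q has positive entries in row(s) 1, 2, 3, 4, so the ratio test bounds it — not unbounded.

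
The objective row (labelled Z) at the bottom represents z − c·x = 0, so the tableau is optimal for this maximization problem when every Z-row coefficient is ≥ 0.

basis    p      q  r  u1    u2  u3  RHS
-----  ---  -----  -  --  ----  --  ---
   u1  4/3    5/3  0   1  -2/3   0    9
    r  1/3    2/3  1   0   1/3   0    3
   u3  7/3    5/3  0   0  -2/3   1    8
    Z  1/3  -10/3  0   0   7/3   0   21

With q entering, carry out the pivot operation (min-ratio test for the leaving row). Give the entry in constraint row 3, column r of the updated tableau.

Ratio test on column q — row 1: 9/(5/3) = 27/5; row 2: 3/(2/3) = 9/2; row 3: 8/(5/3) = 24/5. Minimum is 9/2 at row 2 (r leaves); pivot element 2/3.
Divide row 2 by 2/3; eliminate column q from the other rows.
Row 3 update in column r: 0 − (5/3)·(3/2) = -5/2.

-5/2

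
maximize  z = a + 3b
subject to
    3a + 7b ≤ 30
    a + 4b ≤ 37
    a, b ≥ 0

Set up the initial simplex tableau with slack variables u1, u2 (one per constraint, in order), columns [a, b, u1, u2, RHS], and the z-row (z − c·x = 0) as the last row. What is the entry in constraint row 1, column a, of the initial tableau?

Constraint 1 has coefficient 3 on a.

3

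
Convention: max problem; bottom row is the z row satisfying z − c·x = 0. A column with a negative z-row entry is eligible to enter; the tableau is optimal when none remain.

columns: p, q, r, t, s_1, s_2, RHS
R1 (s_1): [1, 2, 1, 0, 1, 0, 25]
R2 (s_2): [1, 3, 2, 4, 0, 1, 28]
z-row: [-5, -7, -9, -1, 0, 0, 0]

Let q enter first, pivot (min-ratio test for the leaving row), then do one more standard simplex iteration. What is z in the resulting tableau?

Ratio test on column q — row 1: 25/2 = 25/2; row 2: 28/3 = 28/3. Minimum is 28/3 at row 2 (s_2 leaves); pivot element 3.
Pivot on row 2; the z-row RHS becomes 0 − (-7)·(28/3) = 196/3.
Next entering variable (most negative z-row entry -13/3): r.
Ratio test on column r — row 1: entry -1/3 ≤ 0; row 2: (28/3)/(2/3) = 14. Minimum is 14 at row 2 (q leaves); pivot element 2/3.
After the second pivot the z-row RHS is 196/3 − (-13/3)·14 = 126.

126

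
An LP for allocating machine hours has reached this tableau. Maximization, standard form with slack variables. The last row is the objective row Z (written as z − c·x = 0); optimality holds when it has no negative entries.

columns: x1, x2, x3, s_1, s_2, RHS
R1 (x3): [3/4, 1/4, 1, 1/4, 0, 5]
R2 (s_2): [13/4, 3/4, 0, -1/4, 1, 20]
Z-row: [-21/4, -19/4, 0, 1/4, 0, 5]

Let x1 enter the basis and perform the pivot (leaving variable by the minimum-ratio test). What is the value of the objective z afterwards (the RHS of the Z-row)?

Ratio test on column x1 — row 1: 5/(3/4) = 20/3; row 2: 20/(13/4) = 80/13. Minimum is 80/13 at row 2 (s_2 leaves); pivot element 13/4.
Pivot on row 2; the Z-row RHS becomes 5 − (-21/4)·(80/13) = 485/13.

485/13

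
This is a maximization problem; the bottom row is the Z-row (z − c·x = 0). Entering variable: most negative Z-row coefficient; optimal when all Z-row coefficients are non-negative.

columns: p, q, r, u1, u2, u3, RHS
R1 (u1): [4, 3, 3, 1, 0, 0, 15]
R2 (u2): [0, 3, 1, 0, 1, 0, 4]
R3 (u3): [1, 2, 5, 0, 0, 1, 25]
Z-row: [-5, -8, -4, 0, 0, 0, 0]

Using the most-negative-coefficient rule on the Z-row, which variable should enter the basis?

q

Negative Z-row entries: p: -5, q: -8, r: -4.
The most negative is -8 in column q, so q enters.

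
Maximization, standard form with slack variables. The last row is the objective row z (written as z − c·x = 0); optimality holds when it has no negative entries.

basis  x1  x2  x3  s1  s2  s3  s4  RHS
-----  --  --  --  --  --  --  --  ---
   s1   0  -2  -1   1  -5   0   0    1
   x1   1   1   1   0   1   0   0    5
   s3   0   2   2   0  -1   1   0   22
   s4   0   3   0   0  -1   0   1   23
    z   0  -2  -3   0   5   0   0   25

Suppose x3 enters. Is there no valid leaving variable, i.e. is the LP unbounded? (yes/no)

no

Column x3 has positive entries in row(s) 2, 3, so the ratio test bounds it — not unbounded.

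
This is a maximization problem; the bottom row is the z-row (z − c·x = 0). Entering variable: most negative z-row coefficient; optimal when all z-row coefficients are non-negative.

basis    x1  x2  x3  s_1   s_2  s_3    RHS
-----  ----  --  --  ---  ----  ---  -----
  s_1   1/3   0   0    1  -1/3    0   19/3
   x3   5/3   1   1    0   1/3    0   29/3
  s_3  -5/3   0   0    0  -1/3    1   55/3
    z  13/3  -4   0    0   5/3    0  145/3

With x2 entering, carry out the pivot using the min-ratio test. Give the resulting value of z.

87

Ratio test on column x2 — row 1: entry 0 ≤ 0; row 2: (29/3)/1 = 29/3; row 3: entry 0 ≤ 0. Minimum is 29/3 at row 2 (x3 leaves); pivot element 1.
Pivot on row 2; the z-row RHS becomes 145/3 − (-4)·(29/3) = 87.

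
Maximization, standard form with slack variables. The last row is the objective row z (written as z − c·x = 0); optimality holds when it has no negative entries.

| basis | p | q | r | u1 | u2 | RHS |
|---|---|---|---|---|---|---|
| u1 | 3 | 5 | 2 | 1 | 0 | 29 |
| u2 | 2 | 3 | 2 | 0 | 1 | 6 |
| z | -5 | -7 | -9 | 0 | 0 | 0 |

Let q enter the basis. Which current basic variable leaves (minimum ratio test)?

u2

Column q entries and ratios — u1: 29/5 = 29/5; u2: 6/3 = 2.
Smallest ratio is 2 in the row of u2, so u2 leaves.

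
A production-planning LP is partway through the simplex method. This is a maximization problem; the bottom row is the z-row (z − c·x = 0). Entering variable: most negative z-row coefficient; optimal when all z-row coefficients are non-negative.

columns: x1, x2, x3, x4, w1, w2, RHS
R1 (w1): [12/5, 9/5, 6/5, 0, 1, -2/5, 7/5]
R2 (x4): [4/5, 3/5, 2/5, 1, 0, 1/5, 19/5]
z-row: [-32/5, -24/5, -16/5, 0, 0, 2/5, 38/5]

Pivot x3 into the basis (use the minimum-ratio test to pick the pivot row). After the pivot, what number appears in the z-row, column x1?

0

Ratio test on column x3 — row 1: (7/5)/(6/5) = 7/6; row 2: (19/5)/(2/5) = 19/2. Minimum is 7/6 at row 1 (w1 leaves); pivot element 6/5.
Divide row 1 by 6/5; eliminate column x3 from the other rows.
z-row update in column x1: -32/5 − (-16/5)·2 = 0.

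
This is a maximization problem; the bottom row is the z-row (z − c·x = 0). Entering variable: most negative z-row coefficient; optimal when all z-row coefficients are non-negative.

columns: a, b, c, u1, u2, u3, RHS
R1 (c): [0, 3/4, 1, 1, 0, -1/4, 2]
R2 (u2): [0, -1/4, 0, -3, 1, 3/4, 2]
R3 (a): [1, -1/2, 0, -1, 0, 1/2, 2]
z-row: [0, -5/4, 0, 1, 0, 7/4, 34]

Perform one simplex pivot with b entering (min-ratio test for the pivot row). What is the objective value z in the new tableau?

Ratio test on column b — row 1: 2/(3/4) = 8/3; row 2: entry -1/4 ≤ 0; row 3: entry -1/2 ≤ 0. Minimum is 8/3 at row 1 (c leaves); pivot element 3/4.
Pivot on row 1; the z-row RHS becomes 34 − (-5/4)·(8/3) = 112/3.

112/3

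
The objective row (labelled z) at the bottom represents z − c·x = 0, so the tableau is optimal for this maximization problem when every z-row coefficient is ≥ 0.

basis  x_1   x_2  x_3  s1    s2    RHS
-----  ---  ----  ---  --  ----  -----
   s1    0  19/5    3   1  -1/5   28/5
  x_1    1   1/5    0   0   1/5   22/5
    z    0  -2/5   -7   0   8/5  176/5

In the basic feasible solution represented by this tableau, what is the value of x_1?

x_1 is basic (row 2); its value is the RHS of that row, 22/5.

22/5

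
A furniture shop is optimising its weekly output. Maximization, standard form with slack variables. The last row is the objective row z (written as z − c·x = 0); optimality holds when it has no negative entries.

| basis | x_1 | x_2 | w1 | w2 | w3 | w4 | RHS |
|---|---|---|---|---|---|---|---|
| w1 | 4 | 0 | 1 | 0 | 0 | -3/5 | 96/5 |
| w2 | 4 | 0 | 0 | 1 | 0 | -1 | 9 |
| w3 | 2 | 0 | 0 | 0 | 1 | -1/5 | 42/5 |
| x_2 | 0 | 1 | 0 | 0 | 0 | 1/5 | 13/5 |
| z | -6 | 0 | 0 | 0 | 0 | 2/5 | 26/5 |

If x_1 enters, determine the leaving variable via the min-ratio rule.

Column x_1 entries and ratios — w1: (96/5)/4 = 24/5; w2: 9/4 = 9/4; w3: (42/5)/2 = 21/5; x_2: 0 ≤ 0, skip.
Smallest ratio is 9/4 in the row of w2, so w2 leaves.

w2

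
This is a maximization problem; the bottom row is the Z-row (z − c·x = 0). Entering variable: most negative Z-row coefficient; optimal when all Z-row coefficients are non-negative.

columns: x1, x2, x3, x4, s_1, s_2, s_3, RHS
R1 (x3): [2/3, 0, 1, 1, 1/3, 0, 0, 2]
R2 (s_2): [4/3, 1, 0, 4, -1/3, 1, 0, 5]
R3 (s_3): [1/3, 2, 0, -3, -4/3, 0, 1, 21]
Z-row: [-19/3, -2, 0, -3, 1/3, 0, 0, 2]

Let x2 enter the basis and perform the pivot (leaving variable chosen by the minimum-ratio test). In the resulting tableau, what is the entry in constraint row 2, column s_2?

1

Ratio test on column x2 — row 1: entry 0 ≤ 0; row 2: 5/1 = 5; row 3: 21/2 = 21/2. Minimum is 5 at row 2 (s_2 leaves); pivot element 1.
Divide row 2 by 1; eliminate column x2 from the other rows.
In the new row 2, the s_2 entry is the old entry divided by the pivot: 1/1 = 1.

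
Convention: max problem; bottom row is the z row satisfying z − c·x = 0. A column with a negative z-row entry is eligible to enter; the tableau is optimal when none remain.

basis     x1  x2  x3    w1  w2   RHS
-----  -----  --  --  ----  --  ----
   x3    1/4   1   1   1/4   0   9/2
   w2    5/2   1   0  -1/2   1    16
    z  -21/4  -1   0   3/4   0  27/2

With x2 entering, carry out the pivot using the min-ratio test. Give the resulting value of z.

Ratio test on column x2 — row 1: (9/2)/1 = 9/2; row 2: 16/1 = 16. Minimum is 9/2 at row 1 (x3 leaves); pivot element 1.
Pivot on row 1; the z-row RHS becomes 27/2 − (-1)·(9/2) = 18.

18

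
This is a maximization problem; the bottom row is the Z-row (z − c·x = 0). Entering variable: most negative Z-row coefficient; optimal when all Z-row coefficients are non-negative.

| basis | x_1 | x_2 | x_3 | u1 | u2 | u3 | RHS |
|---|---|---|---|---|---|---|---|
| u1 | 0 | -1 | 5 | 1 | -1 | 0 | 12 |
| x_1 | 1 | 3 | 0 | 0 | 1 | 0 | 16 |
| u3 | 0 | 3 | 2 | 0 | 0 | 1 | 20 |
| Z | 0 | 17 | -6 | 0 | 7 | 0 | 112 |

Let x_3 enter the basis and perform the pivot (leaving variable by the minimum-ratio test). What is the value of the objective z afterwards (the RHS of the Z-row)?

632/5

Ratio test on column x_3 — row 1: 12/5 = 12/5; row 2: entry 0 ≤ 0; row 3: 20/2 = 10. Minimum is 12/5 at row 1 (u1 leaves); pivot element 5.
Pivot on row 1; the Z-row RHS becomes 112 − (-6)·(12/5) = 632/5.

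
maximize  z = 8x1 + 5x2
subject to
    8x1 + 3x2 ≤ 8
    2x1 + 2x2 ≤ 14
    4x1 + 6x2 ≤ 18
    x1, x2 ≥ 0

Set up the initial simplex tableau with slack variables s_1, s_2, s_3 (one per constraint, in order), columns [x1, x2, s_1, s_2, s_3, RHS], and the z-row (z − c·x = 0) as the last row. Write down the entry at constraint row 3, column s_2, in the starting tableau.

0

Slack s_2 belongs to constraint 2; its column is the unit vector e_2, so the entry in row 3 is 0.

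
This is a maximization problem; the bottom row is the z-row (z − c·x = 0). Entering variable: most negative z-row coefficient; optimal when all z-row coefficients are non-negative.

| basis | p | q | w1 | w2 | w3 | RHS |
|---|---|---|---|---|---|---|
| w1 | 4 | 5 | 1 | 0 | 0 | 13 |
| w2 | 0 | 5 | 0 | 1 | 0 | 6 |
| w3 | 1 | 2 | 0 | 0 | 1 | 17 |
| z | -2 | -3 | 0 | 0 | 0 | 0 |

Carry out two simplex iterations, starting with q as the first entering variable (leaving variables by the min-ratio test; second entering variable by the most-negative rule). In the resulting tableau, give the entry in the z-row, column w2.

1/10

Ratio test on column q — row 1: 13/5 = 13/5; row 2: 6/5 = 6/5; row 3: 17/2 = 17/2. Minimum is 6/5 at row 2 (w2 leaves); pivot element 5.
Divide row 2 by 5; eliminate column q from the other rows.
Second iteration: most negative z-row entry is -2 in column p, so p enters.
Ratio test on column p — row 1: 7/4 = 7/4; row 2: entry 0 ≤ 0; row 3: (73/5)/1 = 73/5. Minimum is 7/4 at row 1 (w1 leaves); pivot element 4.
Divide row 1 by 4; eliminate column p from the other rows.
After both pivots, the entry at the z-row, column w2 is 1/10.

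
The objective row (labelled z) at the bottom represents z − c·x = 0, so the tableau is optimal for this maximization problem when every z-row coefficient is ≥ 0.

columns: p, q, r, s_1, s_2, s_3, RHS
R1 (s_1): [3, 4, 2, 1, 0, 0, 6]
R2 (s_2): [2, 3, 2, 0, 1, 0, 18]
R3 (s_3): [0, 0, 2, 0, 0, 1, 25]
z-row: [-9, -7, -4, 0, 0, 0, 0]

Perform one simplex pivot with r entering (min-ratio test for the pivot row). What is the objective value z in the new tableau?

Ratio test on column r — row 1: 6/2 = 3; row 2: 18/2 = 9; row 3: 25/2 = 25/2. Minimum is 3 at row 1 (s_1 leaves); pivot element 2.
Pivot on row 1; the z-row RHS becomes 0 − (-4)·3 = 12.

12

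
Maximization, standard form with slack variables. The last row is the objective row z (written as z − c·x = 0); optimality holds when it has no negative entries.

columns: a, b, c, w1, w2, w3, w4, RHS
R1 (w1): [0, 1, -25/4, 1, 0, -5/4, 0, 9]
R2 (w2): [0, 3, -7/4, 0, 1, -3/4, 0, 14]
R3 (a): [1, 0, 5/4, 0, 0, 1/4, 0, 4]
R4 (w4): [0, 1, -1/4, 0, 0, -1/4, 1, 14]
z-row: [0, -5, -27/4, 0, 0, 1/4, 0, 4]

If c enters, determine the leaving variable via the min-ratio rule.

Column c entries and ratios — w1: -25/4 ≤ 0, skip; w2: -7/4 ≤ 0, skip; a: 4/(5/4) = 16/5; w4: -1/4 ≤ 0, skip.
Smallest ratio is 16/5 in the row of a, so a leaves.

a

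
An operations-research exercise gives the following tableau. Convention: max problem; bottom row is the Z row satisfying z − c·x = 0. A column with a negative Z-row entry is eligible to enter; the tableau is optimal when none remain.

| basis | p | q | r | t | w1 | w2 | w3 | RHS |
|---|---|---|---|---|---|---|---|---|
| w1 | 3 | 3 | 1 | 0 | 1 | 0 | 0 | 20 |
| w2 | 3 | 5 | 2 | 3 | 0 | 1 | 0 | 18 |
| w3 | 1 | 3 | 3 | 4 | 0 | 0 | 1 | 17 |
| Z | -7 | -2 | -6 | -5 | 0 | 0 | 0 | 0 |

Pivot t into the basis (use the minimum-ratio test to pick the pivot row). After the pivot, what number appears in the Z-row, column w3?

Ratio test on column t — row 1: entry 0 ≤ 0; row 2: 18/3 = 6; row 3: 17/4 = 17/4. Minimum is 17/4 at row 3 (w3 leaves); pivot element 4.
Divide row 3 by 4; eliminate column t from the other rows.
Z-row update in column w3: 0 − (-5)·(1/4) = 5/4.

5/4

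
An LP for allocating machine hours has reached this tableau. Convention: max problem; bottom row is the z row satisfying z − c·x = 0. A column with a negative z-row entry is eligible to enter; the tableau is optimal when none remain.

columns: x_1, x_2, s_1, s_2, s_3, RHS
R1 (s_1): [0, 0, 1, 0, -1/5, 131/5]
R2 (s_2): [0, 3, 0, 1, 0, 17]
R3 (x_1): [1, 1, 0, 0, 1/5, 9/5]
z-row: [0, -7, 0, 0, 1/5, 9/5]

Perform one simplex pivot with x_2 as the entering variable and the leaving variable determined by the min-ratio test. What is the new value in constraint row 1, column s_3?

-1/5

Ratio test on column x_2 — row 1: entry 0 ≤ 0; row 2: 17/3 = 17/3; row 3: (9/5)/1 = 9/5. Minimum is 9/5 at row 3 (x_1 leaves); pivot element 1.
Divide row 3 by 1; eliminate column x_2 from the other rows.
Row 1 update in column s_3: -1/5 − 0·(1/5) = -1/5.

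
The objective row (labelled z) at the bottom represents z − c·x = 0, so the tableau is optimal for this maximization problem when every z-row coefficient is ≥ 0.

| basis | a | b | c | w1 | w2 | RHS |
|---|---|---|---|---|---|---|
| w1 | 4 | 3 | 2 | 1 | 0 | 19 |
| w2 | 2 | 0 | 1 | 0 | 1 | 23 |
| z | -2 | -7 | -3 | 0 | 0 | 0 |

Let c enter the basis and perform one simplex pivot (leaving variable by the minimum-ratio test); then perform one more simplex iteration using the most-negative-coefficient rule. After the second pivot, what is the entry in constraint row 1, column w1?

1/3

Ratio test on column c — row 1: 19/2 = 19/2; row 2: 23/1 = 23. Minimum is 19/2 at row 1 (w1 leaves); pivot element 2.
Divide row 1 by 2; eliminate column c from the other rows.
Second iteration: most negative z-row entry is -5/2 in column b, so b enters.
Ratio test on column b — row 1: (19/2)/(3/2) = 19/3; row 2: entry -3/2 ≤ 0. Minimum is 19/3 at row 1 (c leaves); pivot element 3/2.
Divide row 1 by 3/2; eliminate column b from the other rows.
After both pivots, the entry at constraint row 1, column w1 is 1/3.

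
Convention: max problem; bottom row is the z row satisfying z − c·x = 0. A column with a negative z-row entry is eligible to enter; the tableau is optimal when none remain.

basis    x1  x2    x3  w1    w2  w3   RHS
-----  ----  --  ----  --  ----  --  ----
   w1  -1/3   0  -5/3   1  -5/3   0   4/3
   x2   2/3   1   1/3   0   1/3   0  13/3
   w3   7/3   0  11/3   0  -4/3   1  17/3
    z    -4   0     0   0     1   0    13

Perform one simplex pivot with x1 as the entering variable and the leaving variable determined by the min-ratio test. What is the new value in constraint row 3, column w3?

Ratio test on column x1 — row 1: entry -1/3 ≤ 0; row 2: (13/3)/(2/3) = 13/2; row 3: (17/3)/(7/3) = 17/7. Minimum is 17/7 at row 3 (w3 leaves); pivot element 7/3.
Divide row 3 by 7/3; eliminate column x1 from the other rows.
In the new row 3, the w3 entry is the old entry divided by the pivot: 1/(7/3) = 3/7.

3/7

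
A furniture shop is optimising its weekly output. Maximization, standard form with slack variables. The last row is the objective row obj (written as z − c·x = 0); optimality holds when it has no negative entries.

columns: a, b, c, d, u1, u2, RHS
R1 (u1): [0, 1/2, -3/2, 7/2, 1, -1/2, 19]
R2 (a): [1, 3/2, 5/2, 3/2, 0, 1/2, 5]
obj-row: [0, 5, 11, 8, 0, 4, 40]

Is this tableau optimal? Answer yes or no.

yes

Every obj-row coefficient is ≥ 0, so the tableau is optimal.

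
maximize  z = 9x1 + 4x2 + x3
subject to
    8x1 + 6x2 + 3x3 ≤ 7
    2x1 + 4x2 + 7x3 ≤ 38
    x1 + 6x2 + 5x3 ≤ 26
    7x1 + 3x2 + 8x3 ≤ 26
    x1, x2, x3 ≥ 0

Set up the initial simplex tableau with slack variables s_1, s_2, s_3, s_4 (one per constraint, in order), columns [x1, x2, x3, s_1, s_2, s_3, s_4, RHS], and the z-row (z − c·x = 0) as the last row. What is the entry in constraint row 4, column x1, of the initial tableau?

Constraint 4 has coefficient 7 on x1.

7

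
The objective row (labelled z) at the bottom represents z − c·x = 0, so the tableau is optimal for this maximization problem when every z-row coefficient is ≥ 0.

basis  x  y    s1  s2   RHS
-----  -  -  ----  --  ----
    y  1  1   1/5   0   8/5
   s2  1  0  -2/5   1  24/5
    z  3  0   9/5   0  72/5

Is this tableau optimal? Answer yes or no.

yes

Every z-row coefficient is ≥ 0, so the tableau is optimal.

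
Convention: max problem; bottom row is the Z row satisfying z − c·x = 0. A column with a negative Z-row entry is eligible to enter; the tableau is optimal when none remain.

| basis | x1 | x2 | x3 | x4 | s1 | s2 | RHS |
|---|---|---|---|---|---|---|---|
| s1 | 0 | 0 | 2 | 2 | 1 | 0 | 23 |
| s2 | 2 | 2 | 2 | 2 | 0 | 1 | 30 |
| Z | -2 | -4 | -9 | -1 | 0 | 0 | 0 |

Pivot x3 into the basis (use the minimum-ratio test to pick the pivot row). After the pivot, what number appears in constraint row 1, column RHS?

23/2

Ratio test on column x3 — row 1: 23/2 = 23/2; row 2: 30/2 = 15. Minimum is 23/2 at row 1 (s1 leaves); pivot element 2.
Divide row 1 by 2; eliminate column x3 from the other rows.
In the new row 1, the RHS entry is the old entry divided by the pivot: 23/2 = 23/2.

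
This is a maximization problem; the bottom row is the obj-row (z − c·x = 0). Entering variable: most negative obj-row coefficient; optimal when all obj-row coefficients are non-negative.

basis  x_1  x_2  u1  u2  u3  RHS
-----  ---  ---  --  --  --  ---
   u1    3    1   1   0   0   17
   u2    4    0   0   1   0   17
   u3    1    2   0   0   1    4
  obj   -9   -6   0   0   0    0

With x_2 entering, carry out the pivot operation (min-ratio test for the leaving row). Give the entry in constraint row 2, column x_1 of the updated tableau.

4

Ratio test on column x_2 — row 1: 17/1 = 17; row 2: entry 0 ≤ 0; row 3: 4/2 = 2. Minimum is 2 at row 3 (u3 leaves); pivot element 2.
Divide row 3 by 2; eliminate column x_2 from the other rows.
Row 2 update in column x_1: 4 − 0·(1/2) = 4.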